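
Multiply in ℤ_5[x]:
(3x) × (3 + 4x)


Expand and collect like terms; reduce coefficients mod 5:
x^0: 0·3 = 0 ≡ 0 (mod 5)
x^1: 0·4 + 3·3 = 9 ≡ 4 (mod 5)
x^2: 3·4 = 12 ≡ 2 (mod 5)
Result: 4x + 2x^2

f · g = 4x + 2x^2


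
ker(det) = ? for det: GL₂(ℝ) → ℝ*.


Kernel = preimage of identity
ker(det) = {A | det(A) = 1} = SL₂(ℝ)

ker(det) = SL₂(ℝ)


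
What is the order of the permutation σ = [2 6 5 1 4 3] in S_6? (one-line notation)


Cycle decomposition: (1 2 6 3 5 4)
Cycle lengths: 6
Order = lcm(6) = 6

ord(σ) = 6


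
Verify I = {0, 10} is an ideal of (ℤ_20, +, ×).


Check ideal conditions for I = {0, 10} in ℤ_20:
(1) I is an additive subgroup? Yes
(2) For r ∈ ℤ_20 and a ∈ I: r·a ∈ I? Yes

Yes, I is an ideal of ℤ_20


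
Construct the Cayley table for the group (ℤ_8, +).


Elements: {0, 1, 2, 3, 4, 5, 6, 7}
Operation: addition mod 8
Entry (a, b) = (a + b) mod 8

Cayley table:
  | 0 | 1 | 2 | 3 | 4 | 5 | 6 | 7
0 | 0 | 1 | 2 | 3 | 4 | 5 | 6 | 7
1 | 1 | 2 | 3 | 4 | 5 | 6 | 7 | 0
2 | 2 | 3 | 4 | 5 | 6 | 7 | 0 | 1
3 | 3 | 4 | 5 | 6 | 7 | 0 | 1 | 2
4 | 4 | 5 | 6 | 7 | 0 | 1 | 2 | 3
5 | 5 | 6 | 7 | 0 | 1 | 2 | 3 | 4
6 | 6 | 7 | 0 | 1 | 2 | 3 | 4 | 5
7 | 7 | 0 | 1 | 2 | 3 | 4 | 5 | 6


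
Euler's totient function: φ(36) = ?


Factor n: 36 = 2^2 × 3^2
φ(n) = n · ∏(1 - 1/p) over distinct primes p | n
φ(36) = 36 · (1 - 1/2) · (1 - 1/3) = 12

φ(36) = 12


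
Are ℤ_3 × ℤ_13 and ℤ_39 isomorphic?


Comparing ℤ_3 × ℤ_13 and ℤ_39:
gcd(3,13) = 1, so ℤ_3 × ℤ_13 ≅ ℤ_39 (CRT)

Yes, ℤ_3 × ℤ_13 ≅ ℤ_39


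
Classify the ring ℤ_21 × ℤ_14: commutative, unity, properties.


Direct product ring; commutative with unity (1,1); but (1,0)·(0,1) = (0,0) gives zero divisors, so not an integral domain
Commutative: Yes
Integral domain: No
Has unity: Yes

ℤ_21 × ℤ_14: Commutative=Yes, Unity=Yes


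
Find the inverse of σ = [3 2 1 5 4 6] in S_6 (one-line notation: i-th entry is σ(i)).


To find σ⁻¹, swap domain and range:
σ(1) = 3 → σ⁻¹(3) = 1
σ(2) = 2 → σ⁻¹(2) = 2
σ(3) = 1 → σ⁻¹(1) = 3
σ(4) = 5 → σ⁻¹(5) = 4
σ(5) = 4 → σ⁻¹(4) = 5
σ(6) = 6 → σ⁻¹(6) = 6

σ⁻¹ = [3 2 1 5 4 6]


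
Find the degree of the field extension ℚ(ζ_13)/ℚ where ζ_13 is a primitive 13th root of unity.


[ℚ(ζ_n):ℚ] = deg Φ_n(x) = φ(n). Here φ(13) = 12

[ℚ(ζ_13)/ℚ where ζ_13 is a primitive 13th root of unity] = 12


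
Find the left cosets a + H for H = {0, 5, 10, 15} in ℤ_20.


H = {0, 5, 10, 15}, |H| = 4
Number of cosets = |G|/|H| = 20/4 = 5
0 + H = {0, 5, 10, 15}
1 + H = {1, 6, 11, 16}
2 + H = {2, 7, 12, 17}
3 + H = {3, 8, 13, 18}
4 + H = {4, 9, 14, 19}

Cosets: 0+H={0,5,10,15}; 1+H={1,6,11,16}; 2+H={2,7,12,17}; 3+H={3,8,13,18}; 4+H={4,9,14,19}


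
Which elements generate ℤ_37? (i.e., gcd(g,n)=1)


g generates ℤ_n iff gcd(g,n) = 1
Prime factors of 37: 37
Generators are g ∈ {1,...,36} not divisible by any of these primes.
Generators: {1, 2, 3, 4, 5, 6, 7, 8, 9, 10, 11, 12, 13, 14, 15, 16, 17, 18, 19, 20, 21, 22, 23, 24, 25, 26, 27, 28, 29, 30, 31, 32, 33, 34, 35, 36}
Number of generators = φ(37) = 36

Generators of ℤ_37 = {1, 2, 3, 4, 5, 6, 7, 8, 9, 10, 11, 12, 13, 14, 15, 16, 17, 18, 19, 20, 21, 22, 23, 24, 25, 26, 27, 28, 29, 30, 31, 32, 33, 34, 35, 36}


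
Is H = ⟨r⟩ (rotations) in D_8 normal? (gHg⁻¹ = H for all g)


H = ⟨r⟩ (rotations) in D_8
The rotation subgroup ⟨r⟩ has index 2 in D_8, so it is normal

Yes, normal subgroup


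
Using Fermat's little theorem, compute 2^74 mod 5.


Fermat's little theorem: if p is prime and gcd(a,p)=1, then a^(p-1) ≡ 1 (mod p)
p = 5 is prime, gcd(2,5) = 1
Reduce exponent: 74 mod 4 = 2
So 2^74 ≡ 2^2 (mod 5)
2^2 mod 5 = 4

2^74 ≡ 4 (mod 5)


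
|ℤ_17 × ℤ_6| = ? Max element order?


|ℤ_17 × ℤ_6| = 17 × 6 = 102
Max element order = lcm(17,6) = 102
Cyclic? Yes (gcd=1)

|ℤ_17×ℤ_6| = 102, max element order = 102


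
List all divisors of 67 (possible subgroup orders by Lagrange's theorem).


Lagrange's theorem: |H| divides |G|
|G| = 67
Divisors of 67: 1, 67

Possible subgroup orders: {1, 67}


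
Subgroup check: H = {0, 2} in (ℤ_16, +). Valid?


Subgroup test for H = {0, 2} in (ℤ_16, +):
(1) 0 ∈ H? Yes
(2) Closure: for all a,b ∈ H, (a+b) mod 16 ∈ H? No  [counterexample: 2 + 2 = 4 ∉ H]
(3) Inverses: for all a ∈ H, -a mod 16 ∈ H? No

No, H is not a subgroup of ℤ_16


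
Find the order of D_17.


|D_n| = 2n (n rotations and n reflections)
|D_17| = 2×17 = 34

|D_17| = 34


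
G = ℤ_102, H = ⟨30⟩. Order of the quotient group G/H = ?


|⟨30⟩| = n / gcd(30, 102) = 102 / 6 = 17
H is normal (ℤ_102 is abelian).
|G/H| = |G| / |H| = 102 / 17 = 6

|G/H| = 6


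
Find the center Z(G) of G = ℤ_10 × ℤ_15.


Z(G) = {g ∈ G | gx = xg for all x ∈ G}
Direct product of abelian groups is abelian, so Z(G) = G

Z(ℤ_10 × ℤ_15) = ℤ_10 × ℤ_15


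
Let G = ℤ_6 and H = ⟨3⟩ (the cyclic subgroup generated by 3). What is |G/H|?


|⟨3⟩| = n / gcd(3, 6) = 6 / 3 = 2
H is normal (ℤ_6 is abelian).
|G/H| = |G| / |H| = 6 / 2 = 3

|G/H| = 3


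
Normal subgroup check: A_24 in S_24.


H = A_24 in S_24
A_24 has index 2 in S_24, and every subgroup of index 2 is normal

Yes, normal subgroup


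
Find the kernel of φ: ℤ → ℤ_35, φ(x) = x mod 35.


Kernel = preimage of identity
ker(φ) = {x ∈ ℤ : x ≡ 0 (mod 35)} = 35ℤ = {0, ±35, ±70, ...}

ker(φ) = 35ℤ


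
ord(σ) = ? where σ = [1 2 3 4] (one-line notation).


Cycle decomposition: identity (all elements fixed)
Order = 1 (identity has order 1)

ord(σ) = 1


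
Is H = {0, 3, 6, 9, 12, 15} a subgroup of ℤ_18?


Subgroup test for H = {0, 3, 6, 9, 12, 15} in (ℤ_18, +):
(1) 0 ∈ H? Yes
(2) Closure: for all a,b ∈ H, (a+b) mod 18 ∈ H? Yes
(3) Inverses: for all a ∈ H, -a mod 18 ∈ H? Yes

Yes, H is a subgroup of ℤ_18


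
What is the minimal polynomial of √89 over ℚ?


√89 satisfies x² - 89 = 0, irreducible over ℚ since 89 is squarefree

Minimal polynomial: x² - 89


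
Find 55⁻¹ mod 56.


Use the extended Euclidean algorithm to write 1 = 55·s + 56·t; then s mod 56 is the inverse.
Euclidean algorithm:
  55 = 0·56 + 55
  56 = 1·55 + 1
  55 = 55·1 + 0
gcd(55,56) = 1
Back-substitution gives: 55·(-1) + 56·(1) = 1
So 55⁻¹ ≡ -1 ≡ 55 (mod 56)
Check: 55 × 55 = 3025 ≡ 1 (mod 56) ✓

55⁻¹ ≡ 55 (mod 56)


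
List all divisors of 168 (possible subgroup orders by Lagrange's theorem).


Lagrange's theorem: |H| divides |G|
|G| = 168
Divisors of 168: 1, 2, 3, 4, 6, 7, 8, 12, 14, 21, 24, 28, 42, 56, 84, 168

Possible subgroup orders: {1, 2, 3, 4, 6, 7, 8, 12, 14, 21, 24, 28, 42, 56, 84, 168}


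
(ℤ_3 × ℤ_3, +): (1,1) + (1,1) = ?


Operation: componentwise addition mod (3, 3)
(1,1) + (1,1) = ((a₁+b₁) mod 3, (a₂+b₂) mod 3) with a = (1,1), b = (1,1)

(1,1) + (1,1) = (2,2)


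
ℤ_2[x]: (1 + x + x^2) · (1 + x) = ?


Expand and collect like terms; reduce coefficients mod 2:
x^0: 1·1 = 1 ≡ 1 (mod 2)
x^1: 1·1 + 1·1 = 2 ≡ 0 (mod 2)
x^2: 1·1 + 1·1 = 2 ≡ 0 (mod 2)
x^3: 1·1 = 1 ≡ 1 (mod 2)
Result: 1 + x^3

f · g = 1 + x^3


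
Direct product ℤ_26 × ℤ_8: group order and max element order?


|ℤ_26 × ℤ_8| = 26 × 8 = 208
Max element order = lcm(26,8) = 104
Cyclic? No (gcd=2)

|ℤ_26×ℤ_8| = 208, max element order = 104


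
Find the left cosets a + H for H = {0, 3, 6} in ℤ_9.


H = {0, 3, 6}, |H| = 3
Number of cosets = |G|/|H| = 9/3 = 3
0 + H = {0, 3, 6}
1 + H = {1, 4, 7}
2 + H = {2, 5, 8}

Cosets: 0+H={0,3,6}; 1+H={1,4,7}; 2+H={2,5,8}


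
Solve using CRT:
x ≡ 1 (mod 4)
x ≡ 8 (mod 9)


m₁ = 4, m₂ = 9, gcd = 1, so CRT applies. M = m₁·m₂ = 36
Let M₁ = M/m₁ = 9, M₂ = M/m₂ = 4
Find y₁ ≡ M₁⁻¹ (mod m₁): 9⁻¹ ≡ 1 (mod 4)
Find y₂ ≡ M₂⁻¹ (mod m₂): 4⁻¹ ≡ 7 (mod 9)
x = a₁·M₁·y₁ + a₂·M₂·y₂ = 1·9·1 + 8·4·7 = 233
Reduce mod 36: x ≡ 17
Check: 17 mod 4 = 1 ✓, 17 mod 9 = 8 ✓

x ≡ 17 (mod 36)


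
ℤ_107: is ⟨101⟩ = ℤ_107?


g generates ℤ_n iff gcd(g, n) = 1
gcd(101, 107) = 1
Since gcd = 1, 101 is a generator.

Yes, 101 generates ℤ_107


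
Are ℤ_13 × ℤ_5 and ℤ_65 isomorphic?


Comparing ℤ_13 × ℤ_5 and ℤ_65:
gcd(13,5) = 1, so ℤ_13 × ℤ_5 ≅ ℤ_65 (CRT)

Yes, ℤ_13 × ℤ_5 ≅ ℤ_65


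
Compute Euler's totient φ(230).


Factor n: 230 = 2 × 5 × 23
φ(n) = n · ∏(1 - 1/p) over distinct primes p | n
φ(230) = 230 · (1 - 1/2) · (1 - 1/5) · (1 - 1/23) = 88

φ(230) = 88


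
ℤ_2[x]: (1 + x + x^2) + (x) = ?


Add coefficients mod 2:
x^0: 1 + 0 = 1 (mod 2)
x^1: 1 + 1 = 0 (mod 2)
x^2: 1 + 0 = 1 (mod 2)
Result: 1 + x^2

f + g = 1 + x^2


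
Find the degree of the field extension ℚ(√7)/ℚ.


√7 has minimal polynomial x² - 7 (irreducible over ℚ since 7 is squarefree)

[ℚ(√7)/ℚ] = 2


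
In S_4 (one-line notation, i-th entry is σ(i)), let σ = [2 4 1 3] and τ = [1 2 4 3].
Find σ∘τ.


σ∘τ: apply τ first, then σ
1 →τ 1 →σ 2
2 →τ 2 →σ 4
3 →τ 4 →σ 3
4 →τ 3 →σ 1

σ∘τ = [2 4 3 1]


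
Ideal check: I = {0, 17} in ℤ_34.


Check ideal conditions for I = {0, 17} in ℤ_34:
(1) I is an additive subgroup? Yes
(2) For r ∈ ℤ_34 and a ∈ I: r·a ∈ I? Yes

Yes, I is an ideal of ℤ_34


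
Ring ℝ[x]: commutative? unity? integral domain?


Polynomial ring over ℝ (an integral domain) is a commutative integral domain with unity 1
Commutative: Yes
Integral domain: Yes
Has unity: Yes

ℝ[x]: Commutative=Yes, Unity=Yes


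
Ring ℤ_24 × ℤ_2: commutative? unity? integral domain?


Direct product ring; commutative with unity (1,1); but (1,0)·(0,1) = (0,0) gives zero divisors, so not an integral domain
Commutative: Yes
Integral domain: No
Has unity: Yes

ℤ_24 × ℤ_2: Commutative=Yes, Unity=Yes


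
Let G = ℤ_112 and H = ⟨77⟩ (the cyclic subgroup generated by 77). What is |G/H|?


|⟨77⟩| = n / gcd(77, 112) = 112 / 7 = 16
H is normal (ℤ_112 is abelian).
|G/H| = |G| / |H| = 112 / 16 = 7

|G/H| = 7


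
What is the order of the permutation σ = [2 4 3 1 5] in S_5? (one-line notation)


Cycle decomposition: (1 2 4)
Cycle lengths: 3
Order = lcm(3) = 3

ord(σ) = 3


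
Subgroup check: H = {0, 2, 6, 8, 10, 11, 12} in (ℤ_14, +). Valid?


Subgroup test for H = {0, 2, 6, 8, 10, 11, 12} in (ℤ_14, +):
(1) 0 ∈ H? Yes
(2) Closure: for all a,b ∈ H, (a+b) mod 14 ∈ H? No  [counterexample: 2 + 2 = 4 ∉ H]
(3) Inverses: for all a ∈ H, -a mod 14 ∈ H? No

No, H is not a subgroup of ℤ_14


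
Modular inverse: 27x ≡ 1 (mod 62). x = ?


Use the extended Euclidean algorithm to write 1 = 27·s + 62·t; then s mod 62 is the inverse.
Euclidean algorithm:
  27 = 0·62 + 27
  62 = 2·27 + 8
  27 = 3·8 + 3
  8 = 2·3 + 2
  3 = 1·2 + 1
  2 = 2·1 + 0
gcd(27,62) = 1
Back-substitution gives: 27·(23) + 62·(-10) = 1
So 27⁻¹ ≡ 23 ≡ 23 (mod 62)
Check: 27 × 23 = 621 ≡ 1 (mod 62) ✓

27⁻¹ ≡ 23 (mod 62)


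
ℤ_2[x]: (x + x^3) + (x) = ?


Add coefficients mod 2:
x^0: 0 + 0 = 0 (mod 2)
x^1: 1 + 1 = 0 (mod 2)
x^2: 0 + 0 = 0 (mod 2)
x^3: 1 + 0 = 1 (mod 2)
Result: x^3

f + g = x^3


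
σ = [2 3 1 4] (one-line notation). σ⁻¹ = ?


To find σ⁻¹, swap domain and range:
σ(1) = 2 → σ⁻¹(2) = 1
σ(2) = 3 → σ⁻¹(3) = 2
σ(3) = 1 → σ⁻¹(1) = 3
σ(4) = 4 → σ⁻¹(4) = 4

σ⁻¹ = [3 1 2 4]


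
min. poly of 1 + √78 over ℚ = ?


Let α = 1 + √78. Then α - 1 = √78, so (α - 1)² = 78, giving α² - 2α - 77 = 0. Degree 2 and α ∉ ℚ, so this is the minimal polynomial.

Minimal polynomial: x² - 2x - 77


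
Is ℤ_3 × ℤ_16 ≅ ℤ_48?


Comparing ℤ_3 × ℤ_16 and ℤ_48:
gcd(3,16) = 1, so ℤ_3 × ℤ_16 ≅ ℤ_48 (CRT)

Yes, ℤ_3 × ℤ_16 ≅ ℤ_48


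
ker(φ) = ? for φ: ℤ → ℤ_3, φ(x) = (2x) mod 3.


Kernel = preimage of identity
ker(φ) = {x ∈ ℤ : 2x ≡ 0 (mod 3)}. gcd(2,3) = 1, so 2x ≡ 0 (mod 3) ⟺ x ≡ 0 (mod 3/1 = 3). Hence ker(φ) = 3ℤ

ker(φ) = 3ℤ


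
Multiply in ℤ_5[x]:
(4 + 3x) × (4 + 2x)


Expand and collect like terms; reduce coefficients mod 5:
x^0: 4·4 = 16 ≡ 1 (mod 5)
x^1: 4·2 + 3·4 = 20 ≡ 0 (mod 5)
x^2: 3·2 = 6 ≡ 1 (mod 5)
Result: 1 + x^2

f · g = 1 + x^2


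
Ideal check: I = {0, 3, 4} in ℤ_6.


Check ideal conditions for I = {0, 3, 4} in ℤ_6:
(1) I is an additive subgroup? No
(2) For r ∈ ℤ_6 and a ∈ I: r·a ∈ I? No  [counterexample: r=2, a=4, r·a mod 6 = 2 ∉ I]

No, I is not an ideal of ℤ_6


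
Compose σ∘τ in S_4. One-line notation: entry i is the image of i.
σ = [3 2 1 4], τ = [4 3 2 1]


σ∘τ: apply τ first, then σ
1 →τ 4 →σ 4
2 →τ 3 →σ 1
3 →τ 2 →σ 2
4 →τ 1 →σ 3

σ∘τ = [4 1 2 3]


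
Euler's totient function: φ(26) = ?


φ(n) = count of k ∈ {1,...,n} with gcd(k,n)=1
Coprimes to 26: {1, 3, 5, 7, 9, 11, 15, 17, 19, 21, 23, 25}
Count: 12

φ(26) = 12


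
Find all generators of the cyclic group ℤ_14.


g generates ℤ_n iff gcd(g,n) = 1
Checking each g ∈ {1,...,13}:
gcd(1,14) = 1
gcd(2,14) = 2
gcd(3,14) = 1
gcd(4,14) = 2
gcd(5,14) = 1
gcd(6,14) = 2
gcd(7,14) = 7
gcd(8,14) = 2
gcd(9,14) = 1
gcd(10,14) = 2
gcd(11,14) = 1
gcd(12,14) = 2
gcd(13,14) = 1
Generators: {1, 3, 5, 9, 11, 13}
Number of generators = φ(14) = 6

Generators of ℤ_14 = {1, 3, 5, 9, 11, 13}


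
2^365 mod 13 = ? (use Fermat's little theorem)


Fermat's little theorem: if p is prime and gcd(a,p)=1, then a^(p-1) ≡ 1 (mod p)
p = 13 is prime, gcd(2,13) = 1
Reduce exponent: 365 mod 12 = 5
So 2^365 ≡ 2^5 (mod 13)
2^5 mod 13 = 6

2^365 ≡ 6 (mod 13)


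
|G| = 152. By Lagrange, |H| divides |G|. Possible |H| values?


Lagrange's theorem: |H| divides |G|
|G| = 152
Divisors of 152: 1, 2, 4, 8, 19, 38, 76, 152

Possible subgroup orders: {1, 2, 4, 8, 19, 38, 76, 152}


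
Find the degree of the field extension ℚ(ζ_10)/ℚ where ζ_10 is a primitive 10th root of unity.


[ℚ(ζ_n):ℚ] = deg Φ_n(x) = φ(n). Here φ(10) = 4

[ℚ(ζ_10)/ℚ where ζ_10 is a primitive 10th root of unity] = 4


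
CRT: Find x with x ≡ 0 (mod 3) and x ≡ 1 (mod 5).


m₁ = 3, m₂ = 5, gcd = 1, so CRT applies. M = m₁·m₂ = 15
Let M₁ = M/m₁ = 5, M₂ = M/m₂ = 3
Find y₁ ≡ M₁⁻¹ (mod m₁): 5⁻¹ ≡ 2 (mod 3)
Find y₂ ≡ M₂⁻¹ (mod m₂): 3⁻¹ ≡ 2 (mod 5)
x = a₁·M₁·y₁ + a₂·M₂·y₂ = 0·5·2 + 1·3·2 = 6
Reduce mod 15: x ≡ 6
Check: 6 mod 3 = 0 ✓, 6 mod 5 = 1 ✓

x ≡ 6 (mod 15)


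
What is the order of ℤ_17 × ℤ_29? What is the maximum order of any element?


|ℤ_17 × ℤ_29| = 17 × 29 = 493
Max element order = lcm(17,29) = 493
Cyclic? Yes (gcd=1)

|ℤ_17×ℤ_29| = 493, max element order = 493


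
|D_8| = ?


|D_n| = 2n (n rotations and n reflections)
|D_8| = 2×8 = 16

|D_8| = 16


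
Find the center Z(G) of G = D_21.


Z(G) = {g ∈ G | gx = xg for all x ∈ G}
For odd n, Z(D_n) = {e}: no nontrivial rotation commutes with all reflections

Z(D_21) = {e}


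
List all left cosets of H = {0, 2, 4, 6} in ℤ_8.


H = {0, 2, 4, 6}, |H| = 4
Number of cosets = |G|/|H| = 8/4 = 2
0 + H = {0, 2, 4, 6}
1 + H = {1, 3, 5, 7}

Cosets: 0+H={0,2,4,6}; 1+H={1,3,5,7}


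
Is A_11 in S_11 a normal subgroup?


H = A_11 in S_11
A_11 has index 2 in S_11, and every subgroup of index 2 is normal

Yes, normal subgroup


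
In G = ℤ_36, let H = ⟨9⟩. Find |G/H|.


|⟨9⟩| = n / gcd(9, 36) = 36 / 9 = 4
H is normal (ℤ_36 is abelian).
|G/H| = |G| / |H| = 36 / 4 = 9

|G/H| = 9


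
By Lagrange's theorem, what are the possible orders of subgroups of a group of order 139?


Lagrange's theorem: |H| divides |G|
|G| = 139
Divisors of 139: 1, 139

Possible subgroup orders: {1, 139}


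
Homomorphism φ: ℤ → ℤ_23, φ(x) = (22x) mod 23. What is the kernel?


Kernel = preimage of identity
ker(φ) = {x ∈ ℤ : 22x ≡ 0 (mod 23)}. gcd(22,23) = 1, so 22x ≡ 0 (mod 23) ⟺ x ≡ 0 (mod 23/1 = 23). Hence ker(φ) = 23ℤ

ker(φ) = 23ℤ


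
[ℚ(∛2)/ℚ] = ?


∛2 has minimal polynomial x³ - 2 (irreducible over ℚ since 2 is not a perfect cube)

[ℚ(∛2)/ℚ] = 3


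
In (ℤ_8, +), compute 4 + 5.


Operation: addition mod 8
4 + 5 = (a + b) mod 8 with a = 4, b = 5

4 + 5 = 1


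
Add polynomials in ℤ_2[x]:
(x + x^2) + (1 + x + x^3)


Add coefficients mod 2:
x^0: 0 + 1 = 1 (mod 2)
x^1: 1 + 1 = 0 (mod 2)
x^2: 1 + 0 = 1 (mod 2)
x^3: 0 + 1 = 1 (mod 2)
Result: 1 + x^2 + x^3

f + g = 1 + x^2 + x^3


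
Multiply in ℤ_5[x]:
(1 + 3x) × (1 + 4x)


Expand and collect like terms; reduce coefficients mod 5:
x^0: 1·1 = 1 ≡ 1 (mod 5)
x^1: 1·4 + 3·1 = 7 ≡ 2 (mod 5)
x^2: 3·4 = 12 ≡ 2 (mod 5)
Result: 1 + 2x + 2x^2

f · g = 1 + 2x + 2x^2


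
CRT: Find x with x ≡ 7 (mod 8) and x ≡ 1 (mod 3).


m₁ = 8, m₂ = 3, gcd = 1, so CRT applies. M = m₁·m₂ = 24
Let M₁ = M/m₁ = 3, M₂ = M/m₂ = 8
Find y₁ ≡ M₁⁻¹ (mod m₁): 3⁻¹ ≡ 3 (mod 8)
Find y₂ ≡ M₂⁻¹ (mod m₂): 8⁻¹ ≡ 2 (mod 3)
x = a₁·M₁·y₁ + a₂·M₂·y₂ = 7·3·3 + 1·8·2 = 79
Reduce mod 24: x ≡ 7
Check: 7 mod 8 = 7 ✓, 7 mod 3 = 1 ✓

x ≡ 7 (mod 24)


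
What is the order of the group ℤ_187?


ℤ_n has n elements.

|ℤ_187| = 187


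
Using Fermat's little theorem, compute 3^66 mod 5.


Fermat's little theorem: if p is prime and gcd(a,p)=1, then a^(p-1) ≡ 1 (mod p)
p = 5 is prime, gcd(3,5) = 1
Reduce exponent: 66 mod 4 = 2
So 3^66 ≡ 3^2 (mod 5)
3^2 mod 5 = 4

3^66 ≡ 4 (mod 5)


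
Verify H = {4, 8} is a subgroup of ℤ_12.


Subgroup test for H = {4, 8} in (ℤ_12, +):
(1) 0 ∈ H? No
(2) Closure: for all a,b ∈ H, (a+b) mod 12 ∈ H? No  [counterexample: 4 + 8 = 0 ∉ H]
(3) Inverses: for all a ∈ H, -a mod 12 ∈ H? Yes

No, H is not a subgroup of ℤ_12


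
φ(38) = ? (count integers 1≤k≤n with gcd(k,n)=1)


Factor n: 38 = 2 × 19
φ(n) = n · ∏(1 - 1/p) over distinct primes p | n
φ(38) = 38 · (1 - 1/2) · (1 - 1/19) = 18

φ(38) = 18


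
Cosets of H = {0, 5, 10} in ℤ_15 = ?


H = {0, 5, 10}, |H| = 3
Number of cosets = |G|/|H| = 15/3 = 5
0 + H = {0, 5, 10}
1 + H = {1, 6, 11}
2 + H = {2, 7, 12}
3 + H = {3, 8, 13}
4 + H = {4, 9, 14}

Cosets: 0+H={0,5,10}; 1+H={1,6,11}; 2+H={2,7,12}; 3+H={3,8,13}; 4+H={4,9,14}


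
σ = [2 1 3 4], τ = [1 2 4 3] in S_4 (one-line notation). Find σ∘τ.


σ∘τ: apply τ first, then σ
1 →τ 1 →σ 2
2 →τ 2 →σ 1
3 →τ 4 →σ 4
4 →τ 3 →σ 3

σ∘τ = [2 1 4 3]


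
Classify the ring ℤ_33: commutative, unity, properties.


ℤ_33 is a commutative ring with unity 1; 33 = 3×11 is composite, so 3·11 ≡ 0 gives zero divisors (not an integral domain)
Commutative: Yes
Integral domain: No
Has unity: Yes

ℤ_33: Commutative=Yes, Unity=Yes


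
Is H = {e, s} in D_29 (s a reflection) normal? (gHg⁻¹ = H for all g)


H = {e, s} in D_29 (s a reflection)
r·s·r⁻¹ = sr⁻² ≠ s for n ≥ 3, so {e, s} is not closed under conjugation

No, not a normal subgroup


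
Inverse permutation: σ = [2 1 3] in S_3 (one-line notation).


To find σ⁻¹, swap domain and range:
σ(1) = 2 → σ⁻¹(2) = 1
σ(2) = 1 → σ⁻¹(1) = 2
σ(3) = 3 → σ⁻¹(3) = 3

σ⁻¹ = [2 1 3]


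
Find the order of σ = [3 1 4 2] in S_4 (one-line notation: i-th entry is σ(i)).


Cycle decomposition: (1 3 4 2)
Cycle lengths: 4
Order = lcm(4) = 4

ord(σ) = 4


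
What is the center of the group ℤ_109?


Z(G) = {g ∈ G | gx = xg for all x ∈ G}
ℤ_109 is abelian, so Z(G) = G

Z(ℤ_109) = ℤ_109


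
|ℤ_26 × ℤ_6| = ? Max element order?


|ℤ_26 × ℤ_6| = 26 × 6 = 156
Max element order = lcm(26,6) = 78
Cyclic? No (gcd=2)

|ℤ_26×ℤ_6| = 156, max element order = 78


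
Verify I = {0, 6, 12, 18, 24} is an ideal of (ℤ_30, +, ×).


Check ideal conditions for I = {0, 6, 12, 18, 24} in ℤ_30:
(1) I is an additive subgroup? Yes
(2) For r ∈ ℤ_30 and a ∈ I: r·a ∈ I? Yes

Yes, I is an ideal of ℤ_30


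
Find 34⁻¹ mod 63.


Use the extended Euclidean algorithm to write 1 = 34·s + 63·t; then s mod 63 is the inverse.
Euclidean algorithm:
  34 = 0·63 + 34
  63 = 1·34 + 29
  34 = 1·29 + 5
  29 = 5·5 + 4
  5 = 1·4 + 1
  4 = 4·1 + 0
gcd(34,63) = 1
Back-substitution gives: 34·(13) + 63·(-7) = 1
So 34⁻¹ ≡ 13 ≡ 13 (mod 63)
Check: 34 × 13 = 442 ≡ 1 (mod 63) ✓

34⁻¹ ≡ 13 (mod 63)


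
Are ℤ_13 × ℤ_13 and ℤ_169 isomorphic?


Comparing ℤ_13 × ℤ_13 and ℤ_169:
gcd(13,13) = 13 ≠ 1. Max element order in ℤ_13×ℤ_13 is lcm(13,13) = 13 < 169, so it has no element of order 169

No, ℤ_13 × ℤ_13 ≇ ℤ_169


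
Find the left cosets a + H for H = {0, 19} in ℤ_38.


H = {0, 19}, |H| = 2
Number of cosets = |G|/|H| = 38/2 = 19
0 + H = {0, 19}
1 + H = {1, 20}
2 + H = {2, 21}
3 + H = {3, 22}
4 + H = {4, 23}
5 + H = {5, 24}
6 + H = {6, 25}
7 + H = {7, 26}
8 + H = {8, 27}
9 + H = {9, 28}
10 + H = {10, 29}
11 + H = {11, 30}
12 + H = {12, 31}
13 + H = {13, 32}
14 + H = {14, 33}
15 + H = {15, 34}
16 + H = {16, 35}
17 + H = {17, 36}
18 + H = {18, 37}

Cosets: 0+H={0,19}; 1+H={1,20}; 2+H={2,21}; 3+H={3,22}; 4+H={4,23}; 5+H={5,24}; 6+H={6,25}; 7+H={7,26}; 8+H={8,27}; 9+H={9,28}; 10+H={10,29}; 11+H={11,30}; 12+H={12,31}; 13+H={13,32}; 14+H={14,33}; 15+H={15,34}; 16+H={16,35}; 17+H={17,36}; 18+H={18,37}


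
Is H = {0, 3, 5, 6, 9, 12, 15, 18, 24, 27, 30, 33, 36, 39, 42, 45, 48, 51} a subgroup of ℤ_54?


Subgroup test for H = {0, 3, 5, 6, 9, 12, 15, 18, 24, 27, 30, 33, 36, 39, 42, 45, 48, 51} in (ℤ_54, +):
(1) 0 ∈ H? Yes
(2) Closure: for all a,b ∈ H, (a+b) mod 54 ∈ H? No  [counterexample: 3 + 5 = 8 ∉ H]
(3) Inverses: for all a ∈ H, -a mod 54 ∈ H? No

No, H is not a subgroup of ℤ_54


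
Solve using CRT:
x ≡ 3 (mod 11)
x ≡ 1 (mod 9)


m₁ = 11, m₂ = 9, gcd = 1, so CRT applies. M = m₁·m₂ = 99
Let M₁ = M/m₁ = 9, M₂ = M/m₂ = 11
Find y₁ ≡ M₁⁻¹ (mod m₁): 9⁻¹ ≡ 5 (mod 11)
Find y₂ ≡ M₂⁻¹ (mod m₂): 11⁻¹ ≡ 5 (mod 9)
x = a₁·M₁·y₁ + a₂·M₂·y₂ = 3·9·5 + 1·11·5 = 190
Reduce mod 99: x ≡ 91
Check: 91 mod 11 = 3 ✓, 91 mod 9 = 1 ✓

x ≡ 91 (mod 99)


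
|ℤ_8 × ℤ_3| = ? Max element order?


|ℤ_8 × ℤ_3| = 8 × 3 = 24
Max element order = lcm(8,3) = 24
Cyclic? Yes (gcd=1)

|ℤ_8×ℤ_3| = 24, max element order = 24


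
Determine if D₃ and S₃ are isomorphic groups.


Comparing D₃ and S₃:
Both are the unique non-abelian group of order 6

Yes, D₃ ≅ S₃


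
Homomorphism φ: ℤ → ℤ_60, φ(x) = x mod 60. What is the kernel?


Kernel = preimage of identity
ker(φ) = {x ∈ ℤ : x ≡ 0 (mod 60)} = 60ℤ = {0, ±60, ±120, ...}

ker(φ) = 60ℤ


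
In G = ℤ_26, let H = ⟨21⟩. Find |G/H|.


|⟨21⟩| = n / gcd(21, 26) = 26 / 1 = 26
H is normal (ℤ_26 is abelian).
|G/H| = |G| / |H| = 26 / 26 = 1

|G/H| = 1


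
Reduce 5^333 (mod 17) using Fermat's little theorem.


Fermat's little theorem: if p is prime and gcd(a,p)=1, then a^(p-1) ≡ 1 (mod p)
p = 17 is prime, gcd(5,17) = 1
Reduce exponent: 333 mod 16 = 13
So 5^333 ≡ 5^13 (mod 17)
5^13 mod 17 = 3

5^333 ≡ 3 (mod 17)


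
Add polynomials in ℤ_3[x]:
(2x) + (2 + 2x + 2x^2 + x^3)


Add coefficients mod 3:
x^0: 0 + 2 = 2 (mod 3)
x^1: 2 + 2 = 1 (mod 3)
x^2: 0 + 2 = 2 (mod 3)
x^3: 0 + 1 = 1 (mod 3)
Result: 2 + x + 2x^2 + x^3

f + g = 2 + x + 2x^2 + x^3


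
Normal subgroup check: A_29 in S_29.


H = A_29 in S_29
A_29 has index 2 in S_29, and every subgroup of index 2 is normal

Yes, normal subgroup


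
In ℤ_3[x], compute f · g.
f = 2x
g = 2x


Expand and collect like terms; reduce coefficients mod 3:
x^0: 0·0 = 0 ≡ 0 (mod 3)
x^1: 0·2 + 2·0 = 0 ≡ 0 (mod 3)
x^2: 2·2 = 4 ≡ 1 (mod 3)
Result: x^2

f · g = x^2


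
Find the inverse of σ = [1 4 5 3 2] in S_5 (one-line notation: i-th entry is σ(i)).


To find σ⁻¹, swap domain and range:
σ(1) = 1 → σ⁻¹(1) = 1
σ(2) = 4 → σ⁻¹(4) = 2
σ(3) = 5 → σ⁻¹(5) = 3
σ(4) = 3 → σ⁻¹(3) = 4
σ(5) = 2 → σ⁻¹(2) = 5

σ⁻¹ = [1 5 4 2 3]


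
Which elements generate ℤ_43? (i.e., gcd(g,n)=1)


g generates ℤ_n iff gcd(g,n) = 1
Prime factors of 43: 43
Generators are g ∈ {1,...,42} not divisible by any of these primes.
Generators: {1, 2, 3, 4, 5, 6, 7, 8, 9, 10, 11, 12, 13, 14, 15, 16, 17, 18, 19, 20, 21, 22, 23, 24, 25, 26, 27, 28, 29, 30, 31, 32, 33, 34, 35, 36, 37, 38, 39, 40, 41, 42}
Number of generators = φ(43) = 42

Generators of ℤ_43 = {1, 2, 3, 4, 5, 6, 7, 8, 9, 10, 11, 12, 13, 14, 15, 16, 17, 18, 19, 20, 21, 22, 23, 24, 25, 26, 27, 28, 29, 30, 31, 32, 33, 34, 35, 36, 37, 38, 39, 40, 41, 42}


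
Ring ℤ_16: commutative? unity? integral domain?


ℤ_16 is a commutative ring with unity 1; 16 = 2×8 is composite, so 2·8 ≡ 0 gives zero divisors (not an integral domain)
Commutative: Yes
Integral domain: No
Has unity: Yes

ℤ_16: Commutative=Yes, Unity=Yes


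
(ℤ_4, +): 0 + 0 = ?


Operation: addition mod 4
0 + 0 = (a + b) mod 4 with a = 0, b = 0

0 + 0 = 0


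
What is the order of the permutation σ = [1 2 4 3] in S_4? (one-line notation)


Cycle decomposition: (3 4)
Cycle lengths: 2
Order = lcm(2) = 2

ord(σ) = 2


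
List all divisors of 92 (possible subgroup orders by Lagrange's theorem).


Lagrange's theorem: |H| divides |G|
|G| = 92
Divisors of 92: 1, 2, 4, 23, 46, 92

Possible subgroup orders: {1, 2, 4, 23, 46, 92}


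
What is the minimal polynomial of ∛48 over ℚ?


∛48 satisfies x³ - 48 = 0, irreducible over ℚ (no rational root; 48 is not a perfect cube)

Minimal polynomial: x³ - 48


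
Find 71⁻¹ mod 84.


Use the extended Euclidean algorithm to write 1 = 71·s + 84·t; then s mod 84 is the inverse.
Euclidean algorithm:
  71 = 0·84 + 71
  84 = 1·71 + 13
  71 = 5·13 + 6
  13 = 2·6 + 1
  6 = 6·1 + 0
gcd(71,84) = 1
Back-substitution gives: 71·(-13) + 84·(11) = 1
So 71⁻¹ ≡ -13 ≡ 71 (mod 84)
Check: 71 × 71 = 5041 ≡ 1 (mod 84) ✓

71⁻¹ ≡ 71 (mod 84)


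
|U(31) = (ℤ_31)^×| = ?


U(n) is the group of units mod n; |U(n)| = φ(n)
|U(31)| = φ(31) = 30

|U(31) = (ℤ_31)^×| = 30


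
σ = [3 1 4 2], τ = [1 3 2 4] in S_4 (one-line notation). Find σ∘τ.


σ∘τ: apply τ first, then σ
1 →τ 1 →σ 3
2 →τ 3 →σ 4
3 →τ 2 →σ 1
4 →τ 4 →σ 2

σ∘τ = [3 4 1 2]


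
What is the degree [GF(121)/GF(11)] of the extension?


GF(121) = GF(11^2), so the extension degree is 2

[GF(121)/GF(11)] = 2


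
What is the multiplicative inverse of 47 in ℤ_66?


Use the extended Euclidean algorithm to write 1 = 47·s + 66·t; then s mod 66 is the inverse.
Euclidean algorithm:
  47 = 0·66 + 47
  66 = 1·47 + 19
  47 = 2·19 + 9
  19 = 2·9 + 1
  9 = 9·1 + 0
gcd(47,66) = 1
Back-substitution gives: 47·(-7) + 66·(5) = 1
So 47⁻¹ ≡ -7 ≡ 59 (mod 66)
Check: 47 × 59 = 2773 ≡ 1 (mod 66) ✓

47⁻¹ ≡ 59 (mod 66)


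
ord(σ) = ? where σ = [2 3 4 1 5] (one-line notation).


Cycle decomposition: (1 2 3 4)
Cycle lengths: 4
Order = lcm(4) = 4

ord(σ) = 4


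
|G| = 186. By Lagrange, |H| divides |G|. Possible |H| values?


Lagrange's theorem: |H| divides |G|
|G| = 186
Divisors of 186: 1, 2, 3, 6, 31, 62, 93, 186

Possible subgroup orders: {1, 2, 3, 6, 31, 62, 93, 186}


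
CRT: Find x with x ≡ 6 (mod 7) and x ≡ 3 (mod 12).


m₁ = 7, m₂ = 12, gcd = 1, so CRT applies. M = m₁·m₂ = 84
Let M₁ = M/m₁ = 12, M₂ = M/m₂ = 7
Find y₁ ≡ M₁⁻¹ (mod m₁): 12⁻¹ ≡ 3 (mod 7)
Find y₂ ≡ M₂⁻¹ (mod m₂): 7⁻¹ ≡ 7 (mod 12)
x = a₁·M₁·y₁ + a₂·M₂·y₂ = 6·12·3 + 3·7·7 = 363
Reduce mod 84: x ≡ 27
Check: 27 mod 7 = 6 ✓, 27 mod 12 = 3 ✓

x ≡ 27 (mod 84)


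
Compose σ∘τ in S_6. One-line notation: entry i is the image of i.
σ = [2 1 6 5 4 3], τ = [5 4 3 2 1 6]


σ∘τ: apply τ first, then σ
1 →τ 5 →σ 4
2 →τ 4 →σ 5
3 →τ 3 →σ 6
4 →τ 2 →σ 1
5 →τ 1 →σ 2
6 →τ 6 →σ 3

σ∘τ = [4 5 6 1 2 3]


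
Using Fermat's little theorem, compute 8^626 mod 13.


Fermat's little theorem: if p is prime and gcd(a,p)=1, then a^(p-1) ≡ 1 (mod p)
p = 13 is prime, gcd(8,13) = 1
Reduce exponent: 626 mod 12 = 2
So 8^626 ≡ 8^2 (mod 13)
8^2 mod 13 = 12

8^626 ≡ 12 (mod 13)


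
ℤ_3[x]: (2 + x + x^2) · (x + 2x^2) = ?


Expand and collect like terms; reduce coefficients mod 3:
x^0: 2·0 = 0 ≡ 0 (mod 3)
x^1: 2·1 + 1·0 = 2 ≡ 2 (mod 3)
x^2: 2·2 + 1·1 + 1·0 = 5 ≡ 2 (mod 3)
x^3: 1·2 + 1·1 = 3 ≡ 0 (mod 3)
x^4: 1·2 = 2 ≡ 2 (mod 3)
Result: 2x + 2x^2 + 2x^4

f · g = 2x + 2x^2 + 2x^4


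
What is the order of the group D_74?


|D_n| = 2n (n rotations and n reflections)
|D_74| = 2×74 = 148

|D_74| = 148


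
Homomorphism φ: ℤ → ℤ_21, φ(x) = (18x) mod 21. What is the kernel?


Kernel = preimage of identity
ker(φ) = {x ∈ ℤ : 18x ≡ 0 (mod 21)}. gcd(18,21) = 3, so 18x ≡ 0 (mod 21) ⟺ x ≡ 0 (mod 21/3 = 7). Hence ker(φ) = 7ℤ

ker(φ) = 7ℤ


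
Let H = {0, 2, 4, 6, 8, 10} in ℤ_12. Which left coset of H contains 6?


6 + H = {6 + h (mod 12) : h ∈ H}
6+0=6, 6+2=8, 6+4=10, 6+6=0, 6+8=2, 6+10=4
6 + H = {0, 2, 4, 6, 8, 10} = 0 + H

6 + H = {0, 2, 4, 6, 8, 10}


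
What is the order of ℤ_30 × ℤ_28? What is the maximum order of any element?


|ℤ_30 × ℤ_28| = 30 × 28 = 840
Max element order = lcm(30,28) = 420
Cyclic? No (gcd=2)

|ℤ_30×ℤ_28| = 840, max element order = 420


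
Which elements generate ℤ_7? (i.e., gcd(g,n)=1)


g generates ℤ_n iff gcd(g,n) = 1
Checking each g ∈ {1,...,6}:
gcd(1,7) = 1
gcd(2,7) = 1
gcd(3,7) = 1
gcd(4,7) = 1
gcd(5,7) = 1
gcd(6,7) = 1
Generators: {1, 2, 3, 4, 5, 6}
Number of generators = φ(7) = 6

Generators of ℤ_7 = {1, 2, 3, 4, 5, 6}


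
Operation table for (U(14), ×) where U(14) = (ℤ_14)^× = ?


Elements: {1, 3, 5, 9, 11, 13}
Operation: multiplication mod 14
Entry (a, b) = (a × b) mod 14

Cayley table:
   |  1 |  3 |  5 |  9 | 11 | 13
 1 |  1 |  3 |  5 |  9 | 11 | 13
 3 |  3 |  9 |  1 | 13 |  5 | 11
 5 |  5 |  1 | 11 |  3 | 13 |  9
 9 |  9 | 13 |  3 | 11 |  1 |  5
11 | 11 |  5 | 13 |  1 |  9 |  3
13 | 13 | 11 |  9 |  5 |  3 |  1


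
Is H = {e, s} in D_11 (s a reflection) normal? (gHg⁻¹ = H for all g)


H = {e, s} in D_11 (s a reflection)
r·s·r⁻¹ = sr⁻² ≠ s for n ≥ 3, so {e, s} is not closed under conjugation

No, not a normal subgroup


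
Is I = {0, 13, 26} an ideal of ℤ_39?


Check ideal conditions for I = {0, 13, 26} in ℤ_39:
(1) I is an additive subgroup? Yes
(2) For r ∈ ℤ_39 and a ∈ I: r·a ∈ I? Yes

Yes, I is an ideal of ℤ_39


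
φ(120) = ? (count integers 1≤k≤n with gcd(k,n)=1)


Factor n: 120 = 2^3 × 3 × 5
φ(n) = n · ∏(1 - 1/p) over distinct primes p | n
φ(120) = 120 · (1 - 1/2) · (1 - 1/3) · (1 - 1/5) = 32

φ(120) = 32


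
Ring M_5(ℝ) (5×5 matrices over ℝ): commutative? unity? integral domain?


Matrix multiplication is non-commutative for n ≥ 2; the identity matrix I is the unity; singular matrices give zero divisors, so not an integral domain
Commutative: No
Integral domain: No
Has unity: Yes

M_5(ℝ) (5×5 matrices over ℝ): Commutative=No, Unity=Yes


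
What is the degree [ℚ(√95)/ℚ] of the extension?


√95 has minimal polynomial x² - 95 (irreducible over ℚ since 95 is squarefree)

[ℚ(√95)/ℚ] = 2


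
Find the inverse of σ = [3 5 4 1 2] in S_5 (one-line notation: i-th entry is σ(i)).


To find σ⁻¹, swap domain and range:
σ(1) = 3 → σ⁻¹(3) = 1
σ(2) = 5 → σ⁻¹(5) = 2
σ(3) = 4 → σ⁻¹(4) = 3
σ(4) = 1 → σ⁻¹(1) = 4
σ(5) = 2 → σ⁻¹(2) = 5

σ⁻¹ = [4 5 1 3 2]


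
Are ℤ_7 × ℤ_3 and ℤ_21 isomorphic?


Comparing ℤ_7 × ℤ_3 and ℤ_21:
gcd(7,3) = 1, so ℤ_7 × ℤ_3 ≅ ℤ_21 (CRT)

Yes, ℤ_7 × ℤ_3 ≅ ℤ_21


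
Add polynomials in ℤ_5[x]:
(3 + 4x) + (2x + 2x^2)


Add coefficients mod 5:
x^0: 3 + 0 = 3 (mod 5)
x^1: 4 + 2 = 1 (mod 5)
x^2: 0 + 2 = 2 (mod 5)
Result: 3 + x + 2x^2

f + g = 3 + x + 2x^2


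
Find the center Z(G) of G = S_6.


Z(G) = {g ∈ G | gx = xg for all x ∈ G}
S_n is non-abelian for n ≥ 3; Z(S_6) is trivial

Z(S_6) = {e}


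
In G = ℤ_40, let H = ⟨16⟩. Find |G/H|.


|⟨16⟩| = n / gcd(16, 40) = 40 / 8 = 5
H is normal (ℤ_40 is abelian).
|G/H| = |G| / |H| = 40 / 5 = 8

|G/H| = 8


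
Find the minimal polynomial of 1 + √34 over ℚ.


Let α = 1 + √34. Then α - 1 = √34, so (α - 1)² = 34, giving α² - 2α - 33 = 0. Degree 2 and α ∉ ℚ, so this is the minimal polynomial.

Minimal polynomial: x² - 2x - 33


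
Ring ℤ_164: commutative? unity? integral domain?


ℤ_164 is a commutative ring with unity 1; 164 = 2×82 is composite, so 2·82 ≡ 0 gives zero divisors (not an integral domain)
Commutative: Yes
Integral domain: No
Has unity: Yes

ℤ_164: Commutative=Yes, Unity=Yes


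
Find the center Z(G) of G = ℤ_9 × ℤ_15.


Z(G) = {g ∈ G | gx = xg for all x ∈ G}
Direct product of abelian groups is abelian, so Z(G) = G

Z(ℤ_9 × ℤ_15) = ℤ_9 × ℤ_15


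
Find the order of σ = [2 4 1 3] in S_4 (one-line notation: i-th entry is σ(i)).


Cycle decomposition: (1 2 4 3)
Cycle lengths: 4
Order = lcm(4) = 4

ord(σ) = 4


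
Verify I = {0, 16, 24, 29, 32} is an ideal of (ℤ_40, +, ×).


Check ideal conditions for I = {0, 16, 24, 29, 32} in ℤ_40:
(1) I is an additive subgroup? No
(2) For r ∈ ℤ_40 and a ∈ I: r·a ∈ I? No  [counterexample: r=2, a=24, r·a mod 40 = 8 ∉ I]

No, I is not an ideal of ℤ_40


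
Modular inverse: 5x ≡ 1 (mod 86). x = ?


Use the extended Euclidean algorithm to write 1 = 5·s + 86·t; then s mod 86 is the inverse.
Euclidean algorithm:
  5 = 0·86 + 5
  86 = 17·5 + 1
  5 = 5·1 + 0
gcd(5,86) = 1
Back-substitution gives: 5·(-17) + 86·(1) = 1
So 5⁻¹ ≡ -17 ≡ 69 (mod 86)
Check: 5 × 69 = 345 ≡ 1 (mod 86) ✓

5⁻¹ ≡ 69 (mod 86)


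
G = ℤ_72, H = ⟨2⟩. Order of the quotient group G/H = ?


|⟨2⟩| = n / gcd(2, 72) = 72 / 2 = 36
H is normal (ℤ_72 is abelian).
|G/H| = |G| / |H| = 72 / 36 = 2

|G/H| = 2


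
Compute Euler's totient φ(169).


Factor n: 169 = 13^2
φ(n) = n · ∏(1 - 1/p) over distinct primes p | n
φ(169) = 169 · (1 - 1/13) = 156

φ(169) = 156


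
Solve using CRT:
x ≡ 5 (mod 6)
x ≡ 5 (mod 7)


m₁ = 6, m₂ = 7, gcd = 1, so CRT applies. M = m₁·m₂ = 42
Let M₁ = M/m₁ = 7, M₂ = M/m₂ = 6
Find y₁ ≡ M₁⁻¹ (mod m₁): 7⁻¹ ≡ 1 (mod 6)
Find y₂ ≡ M₂⁻¹ (mod m₂): 6⁻¹ ≡ 6 (mod 7)
x = a₁·M₁·y₁ + a₂·M₂·y₂ = 5·7·1 + 5·6·6 = 215
Reduce mod 42: x ≡ 5
Check: 5 mod 6 = 5 ✓, 5 mod 7 = 5 ✓

x ≡ 5 (mod 42)


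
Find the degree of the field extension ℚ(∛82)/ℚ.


∛82 has minimal polynomial x³ - 82 (irreducible over ℚ since 82 is not a perfect cube)

[ℚ(∛82)/ℚ] = 3


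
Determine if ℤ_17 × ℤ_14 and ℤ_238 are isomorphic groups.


Comparing ℤ_17 × ℤ_14 and ℤ_238:
gcd(17,14) = 1, so ℤ_17 × ℤ_14 ≅ ℤ_238 (CRT)

Yes, ℤ_17 × ℤ_14 ≅ ℤ_238


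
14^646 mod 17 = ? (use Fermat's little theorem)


Fermat's little theorem: if p is prime and gcd(a,p)=1, then a^(p-1) ≡ 1 (mod p)
p = 17 is prime, gcd(14,17) = 1
Reduce exponent: 646 mod 16 = 6
So 14^646 ≡ 14^6 (mod 17)
14^6 mod 17 = 15

14^646 ≡ 15 (mod 17)


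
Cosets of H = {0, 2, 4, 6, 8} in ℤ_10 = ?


H = {0, 2, 4, 6, 8}, |H| = 5
Number of cosets = |G|/|H| = 10/5 = 2
0 + H = {0, 2, 4, 6, 8}
1 + H = {1, 3, 5, 7, 9}

Cosets: 0+H={0,2,4,6,8}; 1+H={1,3,5,7,9}


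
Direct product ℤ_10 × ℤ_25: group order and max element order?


|ℤ_10 × ℤ_25| = 10 × 25 = 250
Max element order = lcm(10,25) = 50
Cyclic? No (gcd=5)

|ℤ_10×ℤ_25| = 250, max element order = 50


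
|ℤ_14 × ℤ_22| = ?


|A × B| = |A| · |B|
|ℤ_14 × ℤ_22| = 14 × 22 = 308

|ℤ_14 × ℤ_22| = 308


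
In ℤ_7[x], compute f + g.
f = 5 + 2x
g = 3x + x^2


Add coefficients mod 7:
x^0: 5 + 0 = 5 (mod 7)
x^1: 2 + 3 = 5 (mod 7)
x^2: 0 + 1 = 1 (mod 7)
Result: 5 + 5x + x^2

f + g = 5 + 5x + x^2


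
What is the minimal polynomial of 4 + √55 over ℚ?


Let α = 4 + √55. Then α - 4 = √55, so (α - 4)² = 55, giving α² - 8α - 39 = 0. Degree 2 and α ∉ ℚ, so this is the minimal polynomial.

Minimal polynomial: x² - 8x - 39


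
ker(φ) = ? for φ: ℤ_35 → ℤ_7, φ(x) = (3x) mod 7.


Kernel = preimage of identity
ker(φ) = {x ∈ ℤ_35 : 3x ≡ 0 (mod 7)}. Since 7 | 35, φ is well-defined. The kernel is the cyclic subgroup ⟨7⟩ of ℤ_35 (order 5), i.e. {0, 7, 14, 21, 28}

ker(φ) = {0, 7, 14, 21, 28}


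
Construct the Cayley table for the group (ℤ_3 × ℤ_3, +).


Elements: {(0,0), (0,1), (0,2), (1,0), (1,1), (1,2), (2,0), (2,1), (2,2)}
Operation: componentwise addition mod (3, 3)
Entry (a, b) = ((a₁+b₁) mod 3, (a₂+b₂) mod 3)

Cayley table:
      | (0,0) | (0,1) | (0,2) | (1,0) | (1,1) | (1,2) | (2,0) | (2,1) | (2,2)
(0,0) | (0,0) | (0,1) | (0,2) | (1,0) | (1,1) | (1,2) | (2,0) | (2,1) | (2,2)
(0,1) | (0,1) | (0,2) | (0,0) | (1,1) | (1,2) | (1,0) | (2,1) | (2,2) | (2,0)
(0,2) | (0,2) | (0,0) | (0,1) | (1,2) | (1,0) | (1,1) | (2,2) | (2,0) | (2,1)
(1,0) | (1,0) | (1,1) | (1,2) | (2,0) | (2,1) | (2,2) | (0,0) | (0,1) | (0,2)
(1,1) | (1,1) | (1,2) | (1,0) | (2,1) | (2,2) | (2,0) | (0,1) | (0,2) | (0,0)
(1,2) | (1,2) | (1,0) | (1,1) | (2,2) | (2,0) | (2,1) | (0,2) | (0,0) | (0,1)
(2,0) | (2,0) | (2,1) | (2,2) | (0,0) | (0,1) | (0,2) | (1,0) | (1,1) | (1,2)
(2,1) | (2,1) | (2,2) | (2,0) | (0,1) | (0,2) | (0,0) | (1,1) | (1,2) | (1,0)
(2,2) | (2,2) | (2,0) | (2,1) | (0,2) | (0,0) | (0,1) | (1,2) | (1,0) | (1,1)


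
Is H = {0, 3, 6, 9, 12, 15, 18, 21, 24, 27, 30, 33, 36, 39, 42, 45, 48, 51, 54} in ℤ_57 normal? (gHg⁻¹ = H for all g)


H = {0, 3, 6, 9, 12, 15, 18, 21, 24, 27, 30, 33, 36, 39, 42, 45, 48, 51, 54} in ℤ_57
ℤ_57 is abelian; every subgroup of an abelian group is normal

Yes, normal subgroup


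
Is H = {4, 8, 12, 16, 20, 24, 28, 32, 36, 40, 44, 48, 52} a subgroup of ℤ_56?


Subgroup test for H = {4, 8, 12, 16, 20, 24, 28, 32, 36, 40, 44, 48, 52} in (ℤ_56, +):
(1) 0 ∈ H? No
(2) Closure: for all a,b ∈ H, (a+b) mod 56 ∈ H? No  [counterexample: 4 + 52 = 0 ∉ H]
(3) Inverses: for all a ∈ H, -a mod 56 ∈ H? Yes

No, H is not a subgroup of ℤ_56


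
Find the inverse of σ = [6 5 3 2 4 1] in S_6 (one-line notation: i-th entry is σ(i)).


To find σ⁻¹, swap domain and range:
σ(1) = 6 → σ⁻¹(6) = 1
σ(2) = 5 → σ⁻¹(5) = 2
σ(3) = 3 → σ⁻¹(3) = 3
σ(4) = 2 → σ⁻¹(2) = 4
σ(5) = 4 → σ⁻¹(4) = 5
σ(6) = 1 → σ⁻¹(1) = 6

σ⁻¹ = [6 4 3 5 2 1]


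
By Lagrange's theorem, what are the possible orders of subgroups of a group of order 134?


Lagrange's theorem: |H| divides |G|
|G| = 134
Divisors of 134: 1, 2, 67, 134

Possible subgroup orders: {1, 2, 67, 134}


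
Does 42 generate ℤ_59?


g generates ℤ_n iff gcd(g, n) = 1
gcd(42, 59) = 1
Since gcd = 1, 42 is a generator.

Yes, 42 generates ℤ_59


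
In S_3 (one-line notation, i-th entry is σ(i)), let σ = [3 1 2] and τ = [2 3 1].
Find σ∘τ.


σ∘τ: apply τ first, then σ
1 →τ 2 →σ 1
2 →τ 3 →σ 2
3 →τ 1 →σ 3

σ∘τ = [1 2 3]
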